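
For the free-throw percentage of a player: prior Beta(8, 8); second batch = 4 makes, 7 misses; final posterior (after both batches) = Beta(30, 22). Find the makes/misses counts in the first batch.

Sequential conjugate updates are equivalent to a single update on the pooled data, so total successes = posterior α − prior α and total failures = posterior β − prior β.
Total across both batches: 30−8=22 makes, 22−8=14 misses.
Subtract the second batch: 22−4=18 makes and 14−7=7 misses.

18 makes and 7 misses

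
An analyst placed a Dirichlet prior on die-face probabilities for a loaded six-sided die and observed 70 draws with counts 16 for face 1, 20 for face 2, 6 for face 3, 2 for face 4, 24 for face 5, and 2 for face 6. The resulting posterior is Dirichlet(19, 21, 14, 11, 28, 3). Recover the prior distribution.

For a Dirichlet(α) prior with multinomial counts c, the posterior is Dirichlet(α + c) componentwise.
Subtract each count from the matching posterior parameter: 19−16=3, 21−20=1, 14−6=8, 11−2=9, 28−24=4, 3−2=1.

Dirichlet(3, 1, 8, 9, 4, 1)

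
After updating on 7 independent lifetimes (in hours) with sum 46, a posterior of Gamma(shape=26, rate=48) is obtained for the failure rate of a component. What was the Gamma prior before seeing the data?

For an exponential likelihood with a Gamma(α, β) prior on the rate, n observations with total T give posterior Gamma(α+n, β+T).
So α = 26 − 7 = 19 and β = 48 − 46 = 2.

Gamma(shape=19, rate=2)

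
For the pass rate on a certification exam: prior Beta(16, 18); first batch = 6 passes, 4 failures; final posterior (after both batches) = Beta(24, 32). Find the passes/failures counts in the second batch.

Because Beta–binomial updating is additive in the counts, the combined data contributed (α_post−α_prior, β_post−β_prior) successes and failures.
Total across both batches: 24−16=8 passes, 32−18=14 failures.
Subtract the first batch: 8−6=2 passes and 14−4=10 failures.

2 passes and 10 failures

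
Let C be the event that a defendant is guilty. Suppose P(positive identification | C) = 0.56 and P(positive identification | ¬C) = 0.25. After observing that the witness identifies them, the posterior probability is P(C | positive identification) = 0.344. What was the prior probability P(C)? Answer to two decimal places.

In odds form, posterior odds = prior odds × likelihood ratio, so prior odds = posterior odds ÷ LR.
Posterior odds = 0.344/(1−0.344) = 0.5244. LR = 0.56/0.25 = 2.2400.
Prior odds = 0.5244/2.2400 = 0.2341, so P(C) = 0.2341/(1+0.2341) ≈ 0.19.

P(C) = 0.19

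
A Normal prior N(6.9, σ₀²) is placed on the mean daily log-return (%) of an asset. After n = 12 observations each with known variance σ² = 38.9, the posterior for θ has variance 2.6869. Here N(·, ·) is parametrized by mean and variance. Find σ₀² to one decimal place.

Posterior precision equals prior precision plus data precision: 1/σ_n² = 1/σ₀² + n/σ².
So 1/σ₀² = 1/2.6869 − 12/38.9 = 0.372176 − 0.308483 = 0.063693.
Hence σ₀² = 1/0.063693 ≈ 15.7.

σ₀² = 15.7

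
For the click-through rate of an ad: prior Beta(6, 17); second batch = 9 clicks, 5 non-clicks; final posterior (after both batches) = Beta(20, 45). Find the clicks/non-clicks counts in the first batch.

5 clicks and 23 non-clicks

Sequential conjugate updates are equivalent to a single update on the pooled data, so total successes = posterior α − prior α and total failures = posterior β − prior β.
Total across both batches: 20−6=14 clicks, 45−17=28 non-clicks.
Subtract the second batch: 14−9=5 clicks and 28−5=23 non-clicks.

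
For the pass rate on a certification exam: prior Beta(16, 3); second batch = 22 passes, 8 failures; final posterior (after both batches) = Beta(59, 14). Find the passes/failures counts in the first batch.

21 passes and 3 failures

Because Beta–binomial updating is additive in the counts, the combined data contributed (α_post−α_prior, β_post−β_prior) successes and failures.
Total across both batches: 59−16=43 passes, 14−3=11 failures.
Subtract the second batch: 43−22=21 passes and 11−8=3 failures.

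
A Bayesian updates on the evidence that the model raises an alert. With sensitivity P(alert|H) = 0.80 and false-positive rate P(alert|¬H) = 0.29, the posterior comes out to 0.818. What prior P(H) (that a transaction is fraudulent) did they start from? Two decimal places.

P(H) = 0.62

In odds form, posterior odds = prior odds × likelihood ratio, so prior odds = posterior odds ÷ LR.
Posterior odds = 0.818/(1−0.818) = 4.4945. LR = 0.80/0.29 = 2.7586.
Prior odds = 4.4945/2.7586 = 1.6293, so P(H) = 1.6293/(1+1.6293) ≈ 0.62.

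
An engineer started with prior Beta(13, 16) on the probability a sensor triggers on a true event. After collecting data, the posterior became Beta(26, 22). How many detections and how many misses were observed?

A Beta(α, β) prior with s successes and f failures in binomial data gives a Beta(α+s, β+f) posterior.
So s = 26 − 13 = 13 and f = 22 − 16 = 6.

13 detections and 6 misses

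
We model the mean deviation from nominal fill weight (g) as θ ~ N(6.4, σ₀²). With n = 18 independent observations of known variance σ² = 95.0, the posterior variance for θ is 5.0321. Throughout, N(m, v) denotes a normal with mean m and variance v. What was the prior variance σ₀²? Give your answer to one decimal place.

Posterior precision equals prior precision plus data precision: 1/σ_n² = 1/σ₀² + n/σ².
So 1/σ₀² = 1/5.0321 − 18/95.0 = 0.198724 − 0.189474 = 0.009250.
Hence σ₀² = 1/0.009250 ≈ 108.1.

σ₀² = 108.1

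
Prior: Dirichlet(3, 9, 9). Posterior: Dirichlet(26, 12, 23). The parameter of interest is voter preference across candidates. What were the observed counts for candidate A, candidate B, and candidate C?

counts (23, 3, 14)

For a Dirichlet(α) prior with multinomial counts c, the posterior is Dirichlet(α + c) componentwise.
Counts are posterior − prior componentwise: 26−3=23, 12−9=3, 23−9=14.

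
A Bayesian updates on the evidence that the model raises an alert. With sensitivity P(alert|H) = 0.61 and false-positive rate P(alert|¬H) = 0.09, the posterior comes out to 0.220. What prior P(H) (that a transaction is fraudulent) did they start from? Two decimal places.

P(H) = 0.04

In odds form, posterior odds = prior odds × likelihood ratio, so prior odds = posterior odds ÷ LR.
Posterior odds = 0.220/(1−0.220) = 0.2821. LR = 0.61/0.09 = 6.7778.
Prior odds = 0.2821/6.7778 = 0.0416, so P(H) = 0.0416/(1+0.0416) ≈ 0.04.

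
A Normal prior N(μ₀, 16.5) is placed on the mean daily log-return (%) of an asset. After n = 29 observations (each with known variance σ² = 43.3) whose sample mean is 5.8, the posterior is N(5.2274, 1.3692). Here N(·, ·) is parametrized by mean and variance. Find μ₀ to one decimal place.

With known observation variance, the Normal–Normal posterior has precision τ_n = τ₀ + n/σ² and mean μ_n = (τ₀μ₀ + (n/σ²)x̄)/τ_n.
Here τ₀ = 1/16.5 = 0.060606 and τ_data = 29/43.3 = 0.669746, so τ_n = 0.730352.
Rearranging for μ₀: μ₀ = (μ_n·τ_n − τ_data·x̄)/τ₀ = (5.2274·0.730352 − 0.669746·5.8) / 0.060606 = -0.066685/0.060606 ≈ -1.1.

μ₀ = -1.1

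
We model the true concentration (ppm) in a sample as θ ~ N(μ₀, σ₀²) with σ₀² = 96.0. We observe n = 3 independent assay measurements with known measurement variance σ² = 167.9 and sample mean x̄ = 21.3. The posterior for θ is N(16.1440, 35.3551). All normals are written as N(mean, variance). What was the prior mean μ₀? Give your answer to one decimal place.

μ₀ = 7.3

The posterior mean is a precision-weighted average: μ_n = (τ₀μ₀ + τ_data·x̄)/(τ₀+τ_data), with τ₀=1/σ₀² and τ_data=n/σ².
Here τ₀ = 1/96.0 = 0.010417 and τ_data = 3/167.9 = 0.017868, so τ_n = 0.028285.
Rearranging for μ₀: μ₀ = (μ_n·τ_n − τ_data·x̄)/τ₀ = (16.1440·0.028285 − 0.017868·21.3) / 0.010417 = 0.076045/0.010417 ≈ 7.3.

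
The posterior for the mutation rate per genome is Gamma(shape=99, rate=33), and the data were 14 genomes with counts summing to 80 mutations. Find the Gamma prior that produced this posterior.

A Gamma(α, β) prior (rate parametrization) on a Poisson rate with n observations summing to S gives posterior Gamma(α+S, β+n).
So α = 99 − 80 = 19 and β = 33 − 14 = 19.

Gamma(shape=19, rate=19)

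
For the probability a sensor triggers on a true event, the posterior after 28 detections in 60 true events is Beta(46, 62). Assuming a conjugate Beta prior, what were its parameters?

Beta is conjugate to the binomial likelihood: posterior = Beta(α+s, β+f).
Subtract the data counts: 46−28=18, 62−32=30.

Beta(18, 30)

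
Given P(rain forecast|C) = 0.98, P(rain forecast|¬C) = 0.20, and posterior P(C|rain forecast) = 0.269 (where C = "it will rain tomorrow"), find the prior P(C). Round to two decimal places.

P(C) = 0.07

Bayes' rule in odds form gives O(C|E) = O(C)·[P(E|C)/P(E|¬C)], hence O(C) = O(C|E)/LR.
Posterior odds = 0.269/(1−0.269) = 0.3680. LR = 0.98/0.20 = 4.9000.
Prior odds = 0.3680/4.9000 = 0.0751, so P(C) = 0.0751/(1+0.0751) ≈ 0.07.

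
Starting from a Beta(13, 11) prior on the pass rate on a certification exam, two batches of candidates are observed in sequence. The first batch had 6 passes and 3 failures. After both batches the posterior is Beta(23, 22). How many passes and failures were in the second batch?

4 passes and 8 failures

Because Beta–binomial updating is additive in the counts, the combined data contributed (α_post−α_prior, β_post−β_prior) successes and failures.
Total across both batches: 23−13=10 passes, 22−11=11 failures.
Subtract the first batch: 10−6=4 passes and 11−3=8 failures.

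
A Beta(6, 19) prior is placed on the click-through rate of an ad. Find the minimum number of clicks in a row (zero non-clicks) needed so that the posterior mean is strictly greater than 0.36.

k = 5

After k clicks and 0 non-clicks the posterior is Beta(6+k, 19), with mean (6+k)/(6+19+k).
Set (6+k)/(25+k) > 0.36 and solve: k > (0.36·25 − 6)/(1 − 0.36) = 4.688.
The smallest integer exceeding 4.688 is 5, and checking k=5: (11)/(30) = 0.3667 > 0.36.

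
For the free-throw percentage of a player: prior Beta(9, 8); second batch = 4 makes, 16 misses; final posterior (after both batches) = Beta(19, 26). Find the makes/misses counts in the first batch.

Because Beta–binomial updating is additive in the counts, the combined data contributed (α_post−α_prior, β_post−β_prior) successes and failures.
Total across both batches: 19−9=10 makes, 26−8=18 misses.
Subtract the second batch: 10−4=6 makes and 18−16=2 misses.

6 makes and 2 misses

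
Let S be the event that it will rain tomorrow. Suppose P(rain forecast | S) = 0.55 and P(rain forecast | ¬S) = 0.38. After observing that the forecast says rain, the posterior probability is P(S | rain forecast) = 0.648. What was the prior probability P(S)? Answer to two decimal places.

P(S) = 0.56

In odds form, posterior odds = prior odds × likelihood ratio, so prior odds = posterior odds ÷ LR.
Posterior odds = 0.648/(1−0.648) = 1.8409. LR = 0.55/0.38 = 1.4474.
Prior odds = 1.8409/1.4474 = 1.2719, so P(S) = 1.2719/(1+1.2719) ≈ 0.56.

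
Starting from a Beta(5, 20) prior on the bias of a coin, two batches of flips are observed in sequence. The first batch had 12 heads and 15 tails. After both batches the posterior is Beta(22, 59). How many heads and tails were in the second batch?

Because Beta–binomial updating is additive in the counts, the combined data contributed (α_post−α_prior, β_post−β_prior) successes and failures.
Total across both batches: 22−5=17 heads, 59−20=39 tails.
Subtract the first batch: 17−12=5 heads and 39−15=24 tails.

5 heads and 24 tails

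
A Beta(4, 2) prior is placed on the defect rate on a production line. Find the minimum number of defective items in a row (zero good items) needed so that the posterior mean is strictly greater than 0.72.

After k defective items and 0 good items the posterior is Beta(4+k, 2), with mean (4+k)/(4+2+k).
Set (4+k)/(6+k) > 0.72 and solve: k > (0.72·6 − 4)/(1 − 0.72) = 1.143.
The smallest integer exceeding 1.143 is 2.

k = 2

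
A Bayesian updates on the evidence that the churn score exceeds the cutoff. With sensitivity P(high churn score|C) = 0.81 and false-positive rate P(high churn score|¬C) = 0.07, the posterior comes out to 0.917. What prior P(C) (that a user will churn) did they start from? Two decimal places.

Bayes' rule in odds form gives O(C|E) = O(C)·[P(E|C)/P(E|¬C)], hence O(C) = O(C|E)/LR.
Posterior odds = 0.917/(1−0.917) = 11.0482. LR = 0.81/0.07 = 11.5714.
Prior odds = 11.0482/11.5714 = 0.9548, so P(C) = 0.9548/(1+0.9548) ≈ 0.49.

P(C) = 0.49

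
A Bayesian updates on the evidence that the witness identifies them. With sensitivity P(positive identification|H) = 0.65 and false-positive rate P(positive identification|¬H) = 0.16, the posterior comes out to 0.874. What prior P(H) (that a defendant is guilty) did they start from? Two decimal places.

Bayes' rule in odds form gives O(H|E) = O(H)·[P(E|H)/P(E|¬H)], hence O(H) = O(H|E)/LR.
Posterior odds = 0.874/(1−0.874) = 6.9365. LR = 0.65/0.16 = 4.0625.
Prior odds = 6.9365/4.0625 = 1.7074, so P(H) = 1.7074/(1+1.7074) ≈ 0.63.

P(H) = 0.63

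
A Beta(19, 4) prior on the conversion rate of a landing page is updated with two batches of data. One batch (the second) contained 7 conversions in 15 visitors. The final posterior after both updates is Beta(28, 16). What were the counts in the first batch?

2 conversions and 4 bounces

Sequential conjugate updates are equivalent to a single update on the pooled data, so total successes = posterior α − prior α and total failures = posterior β − prior β.
Total across both batches: 28−19=9 conversions, 16−4=12 bounces.
Subtract the second batch: 9−7=2 conversions and 12−8=4 bounces.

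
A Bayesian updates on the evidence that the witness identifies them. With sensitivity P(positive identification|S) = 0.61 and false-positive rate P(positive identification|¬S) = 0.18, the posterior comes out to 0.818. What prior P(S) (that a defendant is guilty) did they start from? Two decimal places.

In odds form, posterior odds = prior odds × likelihood ratio, so prior odds = posterior odds ÷ LR.
Posterior odds = 0.818/(1−0.818) = 4.4945. LR = 0.61/0.18 = 3.3889.
Prior odds = 4.4945/3.3889 = 1.3262, so P(S) = 1.3262/(1+1.3262) ≈ 0.57.

P(S) = 0.57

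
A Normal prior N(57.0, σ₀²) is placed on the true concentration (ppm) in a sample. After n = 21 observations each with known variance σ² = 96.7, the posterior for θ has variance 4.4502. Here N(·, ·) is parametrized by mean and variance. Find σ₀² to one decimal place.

σ₀² = 132.6

For the Normal–Normal model with known σ², precisions add: τ_n = τ₀ + n/σ².
So 1/σ₀² = 1/4.4502 − 21/96.7 = 0.224709 − 0.217166 = 0.007543.
Hence σ₀² = 1/0.007543 ≈ 132.6.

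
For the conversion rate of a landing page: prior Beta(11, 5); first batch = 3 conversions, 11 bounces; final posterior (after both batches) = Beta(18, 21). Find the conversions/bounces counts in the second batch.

4 conversions and 5 bounces

Sequential conjugate updates are equivalent to a single update on the pooled data, so total successes = posterior α − prior α and total failures = posterior β − prior β.
Total across both batches: 18−11=7 conversions, 21−5=16 bounces.
Subtract the first batch: 7−3=4 conversions and 16−11=5 bounces.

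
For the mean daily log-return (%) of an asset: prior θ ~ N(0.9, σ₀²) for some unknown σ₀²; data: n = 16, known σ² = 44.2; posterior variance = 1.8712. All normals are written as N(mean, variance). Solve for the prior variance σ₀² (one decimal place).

Posterior precision equals prior precision plus data precision: 1/σ_n² = 1/σ₀² + n/σ².
So 1/σ₀² = 1/1.8712 − 16/44.2 = 0.534416 − 0.361991 = 0.172425.
Hence σ₀² = 1/0.172425 ≈ 5.8.

σ₀² = 5.8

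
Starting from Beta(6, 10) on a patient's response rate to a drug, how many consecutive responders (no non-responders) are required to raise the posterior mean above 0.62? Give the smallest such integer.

k = 11

After k responders and 0 non-responders the posterior is Beta(6+k, 10), with mean (6+k)/(6+10+k).
Set (6+k)/(16+k) > 0.62 and solve: k > (0.62·16 − 6)/(1 − 0.62) = 10.316.
The smallest integer exceeding 10.316 is 11.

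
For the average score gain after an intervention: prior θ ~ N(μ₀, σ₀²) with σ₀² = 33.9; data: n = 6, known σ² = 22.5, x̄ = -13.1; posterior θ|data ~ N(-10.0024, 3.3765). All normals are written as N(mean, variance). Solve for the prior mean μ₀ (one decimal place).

The posterior mean is a precision-weighted average: μ_n = (τ₀μ₀ + τ_data·x̄)/(τ₀+τ_data), with τ₀=1/σ₀² and τ_data=n/σ².
Here τ₀ = 1/33.9 = 0.029499 and τ_data = 6/22.5 = 0.266667, so τ_n = 0.296166.
Rearranging for μ₀: μ₀ = (μ_n·τ_n − τ_data·x̄)/τ₀ = (-10.0024·0.296166 − 0.266667·-13.1) / 0.029499 = 0.530967/0.029499 ≈ 18.0.

μ₀ = 18.0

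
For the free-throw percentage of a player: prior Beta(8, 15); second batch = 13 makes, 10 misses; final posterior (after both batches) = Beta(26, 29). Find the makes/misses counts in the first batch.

Because Beta–binomial updating is additive in the counts, the combined data contributed (α_post−α_prior, β_post−β_prior) successes and failures.
Total across both batches: 26−8=18 makes, 29−15=14 misses.
Subtract the second batch: 18−13=5 makes and 14−10=4 misses.

5 makes and 4 misses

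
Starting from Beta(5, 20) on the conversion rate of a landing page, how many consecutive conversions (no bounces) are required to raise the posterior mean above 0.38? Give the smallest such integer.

After k conversions and 0 bounces the posterior is Beta(5+k, 20), with mean (5+k)/(5+20+k).
Set (5+k)/(25+k) > 0.38 and solve: k > (0.38·25 − 5)/(1 − 0.38) = 7.258.
The smallest integer exceeding 7.258 is 8, and checking k=8: (13)/(33) = 0.3939 > 0.38.

k = 8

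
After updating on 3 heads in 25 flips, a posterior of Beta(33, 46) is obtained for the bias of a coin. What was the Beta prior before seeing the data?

Beta(30, 24)

Beta is conjugate to the binomial likelihood: posterior = Beta(a+s, b+f).
So a = 33 − 3 = 30 and b = 46 − 22 = 24.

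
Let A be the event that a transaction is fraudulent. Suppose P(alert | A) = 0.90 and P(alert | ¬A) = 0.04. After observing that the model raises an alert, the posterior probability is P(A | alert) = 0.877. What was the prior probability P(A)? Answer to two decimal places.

P(A) = 0.24

In odds form, posterior odds = prior odds × likelihood ratio, so prior odds = posterior odds ÷ LR.
Posterior odds = 0.877/(1−0.877) = 7.1301. LR = 0.90/0.04 = 22.5000.
Prior odds = 7.1301/22.5000 = 0.3169, so P(A) = 0.3169/(1+0.3169) ≈ 0.24.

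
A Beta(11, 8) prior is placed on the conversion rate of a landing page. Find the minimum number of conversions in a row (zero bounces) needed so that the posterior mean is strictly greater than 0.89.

k = 54

After k conversions and 0 bounces the posterior is Beta(11+k, 8), with mean (11+k)/(11+8+k).
Set (11+k)/(19+k) > 0.89 and solve: k > (0.89·19 − 11)/(1 − 0.89) = 53.727.
The smallest integer exceeding 53.727 is 54, and checking k=54: (65)/(73) = 0.8904 > 0.89.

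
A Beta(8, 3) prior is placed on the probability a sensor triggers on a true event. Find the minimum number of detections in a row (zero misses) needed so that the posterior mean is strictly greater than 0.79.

k = 4

After k detections and 0 misses the posterior is Beta(8+k, 3), with mean (8+k)/(8+3+k).
Set (8+k)/(11+k) > 0.79 and solve: k > (0.79·11 − 8)/(1 − 0.79) = 3.286.
The smallest integer exceeding 3.286 is 4, and checking k=4: (12)/(15) = 0.8000 > 0.79.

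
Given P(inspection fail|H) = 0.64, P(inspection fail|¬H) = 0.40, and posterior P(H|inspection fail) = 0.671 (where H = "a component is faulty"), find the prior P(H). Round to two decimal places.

P(H) = 0.56

Bayes' rule in odds form gives O(H|E) = O(H)·[P(E|H)/P(E|¬H)], hence O(H) = O(H|E)/LR.
Posterior odds = 0.671/(1−0.671) = 2.0395. LR = 0.64/0.40 = 1.6000.
Prior odds = 2.0395/1.6000 = 1.2747, so P(H) = 1.2747/(1+1.2747) ≈ 0.56.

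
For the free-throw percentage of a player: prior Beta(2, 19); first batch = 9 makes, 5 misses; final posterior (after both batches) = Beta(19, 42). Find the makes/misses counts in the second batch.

Sequential conjugate updates are equivalent to a single update on the pooled data, so total successes = posterior α − prior α and total failures = posterior β − prior β.
Total across both batches: 19−2=17 makes, 42−19=23 misses.
Subtract the first batch: 17−9=8 makes and 23−5=18 misses.

8 makes and 18 misses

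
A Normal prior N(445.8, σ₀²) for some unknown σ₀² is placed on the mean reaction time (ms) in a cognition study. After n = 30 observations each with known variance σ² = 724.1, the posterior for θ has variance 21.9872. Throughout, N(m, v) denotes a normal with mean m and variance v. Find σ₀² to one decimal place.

σ₀² = 246.9

Posterior precision equals prior precision plus data precision: 1/σ_n² = 1/σ₀² + n/σ².
So 1/σ₀² = 1/21.9872 − 30/724.1 = 0.045481 − 0.041431 = 0.004050.
Hence σ₀² = 1/0.004050 ≈ 246.9.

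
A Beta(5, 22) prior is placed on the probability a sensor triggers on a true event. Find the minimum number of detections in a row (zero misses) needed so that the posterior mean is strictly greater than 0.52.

k = 19

After k detections and 0 misses the posterior is Beta(5+k, 22), with mean (5+k)/(5+22+k).
Set (5+k)/(27+k) > 0.52 and solve: k > (0.52·27 − 5)/(1 − 0.52) = 18.833.
The smallest integer exceeding 18.833 is 19.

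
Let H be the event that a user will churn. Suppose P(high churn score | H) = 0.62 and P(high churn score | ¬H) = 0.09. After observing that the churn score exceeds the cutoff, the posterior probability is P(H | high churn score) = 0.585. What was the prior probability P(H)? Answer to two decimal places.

P(H) = 0.17

Bayes' rule in odds form gives O(H|E) = O(H)·[P(E|H)/P(E|¬H)], hence O(H) = O(H|E)/LR.
Posterior odds = 0.585/(1−0.585) = 1.4096. LR = 0.62/0.09 = 6.8889.
Prior odds = 1.4096/6.8889 = 0.2046, so P(H) = 0.2046/(1+0.2046) ≈ 0.17.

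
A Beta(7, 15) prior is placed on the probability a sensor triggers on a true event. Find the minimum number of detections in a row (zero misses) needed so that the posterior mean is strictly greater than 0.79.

After k detections and 0 misses the posterior is Beta(7+k, 15), with mean (7+k)/(7+15+k).
Set (7+k)/(22+k) > 0.79 and solve: k > (0.79·22 − 7)/(1 − 0.79) = 49.429.
The smallest integer exceeding 49.429 is 50.

k = 50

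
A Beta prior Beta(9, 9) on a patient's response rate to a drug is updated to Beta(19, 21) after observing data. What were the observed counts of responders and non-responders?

10 responders and 12 non-responders

A Beta(α, β) prior with s successes and f failures in binomial data gives a Beta(α+s, β+f) posterior.
Match parameters: s=19−9=10, f=21−9=12.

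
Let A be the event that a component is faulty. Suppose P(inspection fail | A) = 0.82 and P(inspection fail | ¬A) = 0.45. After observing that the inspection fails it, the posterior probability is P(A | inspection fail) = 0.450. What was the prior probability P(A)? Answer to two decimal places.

In odds form, posterior odds = prior odds × likelihood ratio, so prior odds = posterior odds ÷ LR.
Posterior odds = 0.450/(1−0.450) = 0.8182. LR = 0.82/0.45 = 1.8222.
Prior odds = 0.8182/1.8222 = 0.4490, so P(A) = 0.4490/(1+0.4490) ≈ 0.31.

P(A) = 0.31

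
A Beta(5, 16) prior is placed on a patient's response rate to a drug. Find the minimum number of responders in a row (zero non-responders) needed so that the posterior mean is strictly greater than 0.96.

k = 380

After k responders and 0 non-responders the posterior is Beta(5+k, 16), with mean (5+k)/(5+16+k).
Set (5+k)/(21+k) > 0.96 and solve: k > (0.96·21 − 5)/(1 − 0.96) = 379.000.
The smallest integer exceeding 379.000 is 380.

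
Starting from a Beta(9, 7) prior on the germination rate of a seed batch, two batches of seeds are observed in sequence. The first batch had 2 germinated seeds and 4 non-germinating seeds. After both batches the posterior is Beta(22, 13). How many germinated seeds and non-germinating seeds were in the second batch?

11 germinated seeds and 2 non-germinating seeds

Because Beta–binomial updating is additive in the counts, the combined data contributed (α_post−α_prior, β_post−β_prior) successes and failures.
Total across both batches: 22−9=13 germinated seeds, 13−7=6 non-germinating seeds.
Subtract the first batch: 13−2=11 germinated seeds and 6−4=2 non-germinating seeds.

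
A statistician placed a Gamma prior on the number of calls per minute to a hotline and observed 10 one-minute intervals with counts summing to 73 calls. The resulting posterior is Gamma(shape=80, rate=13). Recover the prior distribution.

Gamma(shape=7, rate=3)

Gamma–Poisson conjugacy: posterior shape = α + Σxᵢ, posterior rate = β + n.
So α = 80 − 73 = 7 and β = 13 − 10 = 3.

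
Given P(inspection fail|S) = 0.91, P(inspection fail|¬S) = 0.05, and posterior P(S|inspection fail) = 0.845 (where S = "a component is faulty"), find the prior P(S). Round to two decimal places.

In odds form, posterior odds = prior odds × likelihood ratio, so prior odds = posterior odds ÷ LR.
Posterior odds = 0.845/(1−0.845) = 5.4516. LR = 0.91/0.05 = 18.2000.
Prior odds = 5.4516/18.2000 = 0.2995, so P(S) = 0.2995/(1+0.2995) ≈ 0.23.

P(S) = 0.23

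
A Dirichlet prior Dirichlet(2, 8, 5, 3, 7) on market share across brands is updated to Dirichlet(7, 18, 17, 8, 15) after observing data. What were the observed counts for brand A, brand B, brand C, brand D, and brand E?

counts (5, 10, 12, 5, 8)

For a Dirichlet(α) prior with multinomial counts c, the posterior is Dirichlet(α + c) componentwise.
Counts are posterior − prior componentwise: 7−2=5, 18−8=10, 17−5=12, 8−3=5, 15−7=8.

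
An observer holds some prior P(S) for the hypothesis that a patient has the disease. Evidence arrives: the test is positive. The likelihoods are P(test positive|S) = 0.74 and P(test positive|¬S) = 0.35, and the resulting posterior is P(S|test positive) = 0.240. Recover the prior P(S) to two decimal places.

Bayes' rule in odds form gives O(S|E) = O(S)·[P(E|S)/P(E|¬S)], hence O(S) = O(S|E)/LR.
Posterior odds = 0.240/(1−0.240) = 0.3158. LR = 0.74/0.35 = 2.1143.
Prior odds = 0.3158/2.1143 = 0.1494, so P(S) = 0.1494/(1+0.1494) ≈ 0.13.

P(S) = 0.13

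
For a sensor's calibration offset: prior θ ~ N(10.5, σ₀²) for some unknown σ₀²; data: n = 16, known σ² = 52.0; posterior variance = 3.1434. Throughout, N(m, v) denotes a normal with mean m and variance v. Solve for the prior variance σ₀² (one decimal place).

σ₀² = 95.8

For the Normal–Normal model with known σ², precisions add: τ_n = τ₀ + n/σ².
So 1/σ₀² = 1/3.1434 − 16/52.0 = 0.318127 − 0.307692 = 0.010435.
Hence σ₀² = 1/0.010435 ≈ 95.8.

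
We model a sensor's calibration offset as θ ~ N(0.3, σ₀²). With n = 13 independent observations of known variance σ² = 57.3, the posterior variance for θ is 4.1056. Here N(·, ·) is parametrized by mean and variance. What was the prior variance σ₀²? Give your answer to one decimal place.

σ₀² = 59.9

For the Normal–Normal model with known σ², precisions add: τ_n = τ₀ + n/σ².
So 1/σ₀² = 1/4.1056 − 13/57.3 = 0.243570 − 0.226876 = 0.016694.
Hence σ₀² = 1/0.016694 ≈ 59.9.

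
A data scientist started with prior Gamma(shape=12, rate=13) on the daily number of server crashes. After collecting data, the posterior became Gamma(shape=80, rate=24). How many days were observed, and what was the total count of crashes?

n = 11 days with total 68 crashes

Gamma–Poisson conjugacy: posterior shape = α + Σxᵢ, posterior rate = β + n.
Matching: Σxᵢ = 80 − 12 = 68 and n = 24 − 13 = 11.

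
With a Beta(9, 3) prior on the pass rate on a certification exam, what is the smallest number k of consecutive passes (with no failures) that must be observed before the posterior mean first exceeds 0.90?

k = 19

After k passes and 0 failures the posterior is Beta(9+k, 3), with mean (9+k)/(9+3+k).
Set (9+k)/(12+k) > 0.90 and solve: k > (0.90·12 − 9)/(1 − 0.90) = 18.000.
The smallest integer exceeding 18.000 is 19, and checking k=19: (28)/(31) = 0.9032 > 0.90.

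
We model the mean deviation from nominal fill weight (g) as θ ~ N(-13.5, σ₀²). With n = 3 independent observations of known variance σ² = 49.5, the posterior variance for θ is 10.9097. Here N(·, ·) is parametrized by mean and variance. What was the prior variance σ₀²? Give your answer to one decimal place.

Posterior precision equals prior precision plus data precision: 1/σ_n² = 1/σ₀² + n/σ².
So 1/σ₀² = 1/10.9097 − 3/49.5 = 0.091662 − 0.060606 = 0.031056.
Hence σ₀² = 1/0.031056 ≈ 32.2.

σ₀² = 32.2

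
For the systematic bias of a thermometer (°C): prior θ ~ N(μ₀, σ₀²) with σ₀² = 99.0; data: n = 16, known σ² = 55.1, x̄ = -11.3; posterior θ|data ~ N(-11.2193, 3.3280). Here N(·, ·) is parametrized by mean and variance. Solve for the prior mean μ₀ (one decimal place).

μ₀ = -8.9

The posterior mean is a precision-weighted average: μ_n = (τ₀μ₀ + τ_data·x̄)/(τ₀+τ_data), with τ₀=1/σ₀² and τ_data=n/σ².
Here τ₀ = 1/99.0 = 0.010101 and τ_data = 16/55.1 = 0.290381, so τ_n = 0.300482.
Rearranging for μ₀: μ₀ = (μ_n·τ_n − τ_data·x̄)/τ₀ = (-11.2193·0.300482 − 0.290381·-11.3) / 0.010101 = -0.089892/0.010101 ≈ -8.9.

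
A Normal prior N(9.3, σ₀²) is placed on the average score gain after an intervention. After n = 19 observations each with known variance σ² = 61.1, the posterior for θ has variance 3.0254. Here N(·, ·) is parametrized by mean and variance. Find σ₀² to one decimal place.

σ₀² = 51.1

Posterior precision equals prior precision plus data precision: 1/σ_n² = 1/σ₀² + n/σ².
So 1/σ₀² = 1/3.0254 − 19/61.1 = 0.330535 − 0.310966 = 0.019569.
Hence σ₀² = 1/0.019569 ≈ 51.1.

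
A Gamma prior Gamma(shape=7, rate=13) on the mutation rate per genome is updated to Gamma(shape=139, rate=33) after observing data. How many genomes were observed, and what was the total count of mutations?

A Gamma(α, β) prior (rate parametrization) on a Poisson rate with n observations summing to S gives posterior Gamma(α+S, β+n).
Matching: Σxᵢ = 139 − 7 = 132 and n = 33 − 13 = 20.

n = 20 genomes with total 132 mutations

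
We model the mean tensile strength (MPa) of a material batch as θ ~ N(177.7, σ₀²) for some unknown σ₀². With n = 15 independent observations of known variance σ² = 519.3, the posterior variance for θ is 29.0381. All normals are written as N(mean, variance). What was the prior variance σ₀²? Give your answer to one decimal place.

σ₀² = 180.1

Posterior precision equals prior precision plus data precision: 1/σ_n² = 1/σ₀² + n/σ².
So 1/σ₀² = 1/29.0381 − 15/519.3 = 0.034438 − 0.028885 = 0.005553.
Hence σ₀² = 1/0.005553 ≈ 180.1.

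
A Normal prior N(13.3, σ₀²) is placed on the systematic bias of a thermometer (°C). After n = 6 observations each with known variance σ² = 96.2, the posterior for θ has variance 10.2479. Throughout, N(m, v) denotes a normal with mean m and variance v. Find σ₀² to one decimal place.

Posterior precision equals prior precision plus data precision: 1/σ_n² = 1/σ₀² + n/σ².
So 1/σ₀² = 1/10.2479 − 6/96.2 = 0.097581 − 0.062370 = 0.035211.
Hence σ₀² = 1/0.035211 ≈ 28.4.

σ₀² = 28.4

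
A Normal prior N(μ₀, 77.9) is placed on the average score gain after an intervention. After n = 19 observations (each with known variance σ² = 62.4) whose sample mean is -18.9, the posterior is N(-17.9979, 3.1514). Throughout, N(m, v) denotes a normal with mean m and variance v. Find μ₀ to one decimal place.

The posterior mean is a precision-weighted average: μ_n = (τ₀μ₀ + τ_data·x̄)/(τ₀+τ_data), with τ₀=1/σ₀² and τ_data=n/σ².
Here τ₀ = 1/77.9 = 0.012837 and τ_data = 19/62.4 = 0.304487, so τ_n = 0.317324.
Rearranging for μ₀: μ₀ = (μ_n·τ_n − τ_data·x̄)/τ₀ = (-17.9979·0.317324 − 0.304487·-18.9) / 0.012837 = 0.043639/0.012837 ≈ 3.4.

μ₀ = 3.4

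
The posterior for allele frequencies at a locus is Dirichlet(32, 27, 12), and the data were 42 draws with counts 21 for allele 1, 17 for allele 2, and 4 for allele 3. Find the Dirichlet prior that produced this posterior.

Dirichlet(11, 10, 8)

For a Dirichlet(α) prior with multinomial counts c, the posterior is Dirichlet(α + c) componentwise.
Subtract each count from the matching posterior parameter: 32−21=11, 27−17=10, 12−4=8.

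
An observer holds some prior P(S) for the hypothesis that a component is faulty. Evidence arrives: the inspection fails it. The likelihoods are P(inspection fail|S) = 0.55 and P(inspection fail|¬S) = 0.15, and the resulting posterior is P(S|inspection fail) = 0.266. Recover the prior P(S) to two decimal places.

P(S) = 0.09

In odds form, posterior odds = prior odds × likelihood ratio, so prior odds = posterior odds ÷ LR.
Posterior odds = 0.266/(1−0.266) = 0.3624. LR = 0.55/0.15 = 3.6667.
Prior odds = 0.3624/3.6667 = 0.0988, so P(S) = 0.0988/(1+0.0988) ≈ 0.09.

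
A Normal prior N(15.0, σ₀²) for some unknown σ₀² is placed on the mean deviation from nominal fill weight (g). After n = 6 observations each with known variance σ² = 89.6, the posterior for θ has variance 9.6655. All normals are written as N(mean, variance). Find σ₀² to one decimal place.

σ₀² = 27.4

Posterior precision equals prior precision plus data precision: 1/σ_n² = 1/σ₀² + n/σ².
So 1/σ₀² = 1/9.6655 − 6/89.6 = 0.103461 − 0.066964 = 0.036497.
Hence σ₀² = 1/0.036497 ≈ 27.4.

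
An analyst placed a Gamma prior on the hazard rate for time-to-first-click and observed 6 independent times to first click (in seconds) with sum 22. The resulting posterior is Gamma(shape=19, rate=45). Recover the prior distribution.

Gamma–exponential conjugacy: posterior shape = α + n, posterior rate = β + Σtᵢ.
So α = 19 − 6 = 13 and β = 45 − 22 = 23.

Gamma(shape=13, rate=23)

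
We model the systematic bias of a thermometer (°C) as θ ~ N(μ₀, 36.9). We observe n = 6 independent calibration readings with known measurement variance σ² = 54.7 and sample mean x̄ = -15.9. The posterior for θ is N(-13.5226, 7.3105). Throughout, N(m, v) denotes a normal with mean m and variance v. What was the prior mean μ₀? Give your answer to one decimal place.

With known observation variance, the Normal–Normal posterior has precision τ_n = τ₀ + n/σ² and mean μ_n = (τ₀μ₀ + (n/σ²)x̄)/τ_n.
Here τ₀ = 1/36.9 = 0.027100 and τ_data = 6/54.7 = 0.109689, so τ_n = 0.136789.
Rearranging for μ₀: μ₀ = (μ_n·τ_n − τ_data·x̄)/τ₀ = (-13.5226·0.136789 − 0.109689·-15.9) / 0.027100 = -0.105688/0.027100 ≈ -3.9.

μ₀ = -3.9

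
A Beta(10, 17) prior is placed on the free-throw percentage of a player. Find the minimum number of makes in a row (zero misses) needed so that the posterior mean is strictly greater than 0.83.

k = 74

After k makes and 0 misses the posterior is Beta(10+k, 17), with mean (10+k)/(10+17+k).
Set (10+k)/(27+k) > 0.83 and solve: k > (0.83·27 − 10)/(1 − 0.83) = 73.000.
The smallest integer exceeding 73.000 is 74.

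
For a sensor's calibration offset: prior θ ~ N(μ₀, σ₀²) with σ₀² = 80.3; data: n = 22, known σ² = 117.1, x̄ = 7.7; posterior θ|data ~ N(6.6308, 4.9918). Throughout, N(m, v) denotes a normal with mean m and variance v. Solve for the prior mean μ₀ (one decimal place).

The posterior mean is a precision-weighted average: μ_n = (τ₀μ₀ + τ_data·x̄)/(τ₀+τ_data), with τ₀=1/σ₀² and τ_data=n/σ².
Here τ₀ = 1/80.3 = 0.012453 and τ_data = 22/117.1 = 0.187874, so τ_n = 0.200327.
Rearranging for μ₀: μ₀ = (μ_n·τ_n − τ_data·x̄)/τ₀ = (6.6308·0.200327 − 0.187874·7.7) / 0.012453 = -0.118302/0.012453 ≈ -9.5.

μ₀ = -9.5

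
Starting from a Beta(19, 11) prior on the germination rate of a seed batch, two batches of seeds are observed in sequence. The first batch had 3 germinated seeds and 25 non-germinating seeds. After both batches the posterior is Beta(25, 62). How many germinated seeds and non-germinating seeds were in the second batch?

3 germinated seeds and 26 non-germinating seeds

Sequential conjugate updates are equivalent to a single update on the pooled data, so total successes = posterior α − prior α and total failures = posterior β − prior β.
Total across both batches: 25−19=6 germinated seeds, 62−11=51 non-germinating seeds.
Subtract the first batch: 6−3=3 germinated seeds and 51−25=26 non-germinating seeds.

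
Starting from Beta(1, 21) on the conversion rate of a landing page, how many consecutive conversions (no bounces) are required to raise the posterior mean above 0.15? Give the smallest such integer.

After k conversions and 0 bounces the posterior is Beta(1+k, 21), with mean (1+k)/(1+21+k).
Set (1+k)/(22+k) > 0.15 and solve: k > (0.15·22 − 1)/(1 − 0.15) = 2.706.
The smallest integer exceeding 2.706 is 3, and checking k=3: (4)/(25) = 0.1600 > 0.15.

k = 3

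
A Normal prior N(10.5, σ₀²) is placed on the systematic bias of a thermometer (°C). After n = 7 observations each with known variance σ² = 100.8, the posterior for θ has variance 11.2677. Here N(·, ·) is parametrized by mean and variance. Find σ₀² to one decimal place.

σ₀² = 51.8

Posterior precision equals prior precision plus data precision: 1/σ_n² = 1/σ₀² + n/σ².
So 1/σ₀² = 1/11.2677 − 7/100.8 = 0.088749 − 0.069444 = 0.019305.
Hence σ₀² = 1/0.019305 ≈ 51.8.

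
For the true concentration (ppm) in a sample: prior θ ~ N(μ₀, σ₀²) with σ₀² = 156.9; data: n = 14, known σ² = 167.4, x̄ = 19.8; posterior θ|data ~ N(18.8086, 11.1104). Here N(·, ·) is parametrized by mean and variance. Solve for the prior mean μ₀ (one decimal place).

μ₀ = 5.8

With known observation variance, the Normal–Normal posterior has precision τ_n = τ₀ + n/σ² and mean μ_n = (τ₀μ₀ + (n/σ²)x̄)/τ_n.
Here τ₀ = 1/156.9 = 0.006373 and τ_data = 14/167.4 = 0.083632, so τ_n = 0.090005.
Rearranging for μ₀: μ₀ = (μ_n·τ_n − τ_data·x̄)/τ₀ = (18.8086·0.090005 − 0.083632·19.8) / 0.006373 = 0.036954/0.006373 ≈ 5.8.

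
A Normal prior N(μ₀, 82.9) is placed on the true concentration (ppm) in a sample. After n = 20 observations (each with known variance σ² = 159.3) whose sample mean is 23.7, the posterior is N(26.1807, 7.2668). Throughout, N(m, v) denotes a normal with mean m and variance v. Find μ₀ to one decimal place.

μ₀ = 52.0

With known observation variance, the Normal–Normal posterior has precision τ_n = τ₀ + n/σ² and mean μ_n = (τ₀μ₀ + (n/σ²)x̄)/τ_n.
Here τ₀ = 1/82.9 = 0.012063 and τ_data = 20/159.3 = 0.125549, so τ_n = 0.137612.
Rearranging for μ₀: μ₀ = (μ_n·τ_n − τ_data·x̄)/τ₀ = (26.1807·0.137612 − 0.125549·23.7) / 0.012063 = 0.627267/0.012063 ≈ 52.0.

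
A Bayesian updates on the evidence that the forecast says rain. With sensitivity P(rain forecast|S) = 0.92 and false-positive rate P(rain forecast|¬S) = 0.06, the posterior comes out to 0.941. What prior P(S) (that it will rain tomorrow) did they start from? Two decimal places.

P(S) = 0.51

In odds form, posterior odds = prior odds × likelihood ratio, so prior odds = posterior odds ÷ LR.
Posterior odds = 0.941/(1−0.941) = 15.9492. LR = 0.92/0.06 = 15.3333.
Prior odds = 15.9492/15.3333 = 1.0402, so P(S) = 1.0402/(1+1.0402) ≈ 0.51.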